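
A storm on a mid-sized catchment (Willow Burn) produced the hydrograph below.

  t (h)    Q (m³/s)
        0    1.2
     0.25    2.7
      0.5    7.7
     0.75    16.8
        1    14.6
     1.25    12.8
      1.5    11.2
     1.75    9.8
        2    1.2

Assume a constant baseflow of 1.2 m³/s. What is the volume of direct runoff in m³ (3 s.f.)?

Direct-runoff ordinates (Q − Q_b): 0.0, 1.5, 6.5, 15.6, 13.4, 11.6, 10.0, 8.6, 0.0 m³/s.
ΣQ_DR = 67.20 m³/s.
With Δt = 0.25 h = 900 s, V = ΣQ_DR · Δt = 67.20 × 900 = 60500 m³.

V ≈ 60500 m³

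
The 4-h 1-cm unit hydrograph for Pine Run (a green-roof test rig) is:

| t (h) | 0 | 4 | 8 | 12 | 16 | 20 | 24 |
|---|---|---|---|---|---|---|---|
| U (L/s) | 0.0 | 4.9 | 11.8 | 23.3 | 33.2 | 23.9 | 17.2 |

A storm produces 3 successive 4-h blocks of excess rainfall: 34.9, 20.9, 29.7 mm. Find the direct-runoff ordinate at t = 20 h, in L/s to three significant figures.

By discrete convolution, Q_j = Σ (P_i / 10 mm) · U_{j−i}.
At t = 20 h (j=5): Q = (34.9/10)·23.9 + (20.9/10)·33.2 + (29.7/10)·23.3 = 222 L/s.

Q ≈ 222 L/s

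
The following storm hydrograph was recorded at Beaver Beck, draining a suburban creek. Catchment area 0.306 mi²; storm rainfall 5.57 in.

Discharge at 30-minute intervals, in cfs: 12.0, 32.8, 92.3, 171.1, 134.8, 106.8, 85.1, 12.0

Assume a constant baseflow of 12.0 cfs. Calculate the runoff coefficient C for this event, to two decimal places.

ΣQ_DR = 550.9 cfs; V = ΣQ_DR·Δt = 9.916 × 10^5 ft³.
Runoff depth d = V / A = 1.395 in.
C = d / P = 1.395 / 5.57 = 0.25.

C ≈ 0.25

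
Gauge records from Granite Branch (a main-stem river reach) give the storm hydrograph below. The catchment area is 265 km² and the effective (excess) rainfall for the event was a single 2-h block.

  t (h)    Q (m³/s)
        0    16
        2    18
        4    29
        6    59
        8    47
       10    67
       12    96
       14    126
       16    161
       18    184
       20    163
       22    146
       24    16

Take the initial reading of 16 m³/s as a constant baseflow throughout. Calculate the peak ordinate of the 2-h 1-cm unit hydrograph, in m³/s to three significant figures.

Direct runoff: 0.0, 2.0, 13.0, 43.0, 31.0, 51.0, 80.0, 110.0, 145.0, 168.0, 147.0, 130.0, 0.0 m³/s; ΣQ_DR = 920.0 m³/s, peak = 168.0 m³/s.
Runoff depth d = ΣQ_DR·Δt / A = 920.0 × 7200 / (265 km²) = 25.00 mm.
The 1-cm UH is the DRH scaled by (10 mm)/d, so U_p = 168.0 × 10/25.00 = 67.2 m³/s.

U_p ≈ 67.2 m³/s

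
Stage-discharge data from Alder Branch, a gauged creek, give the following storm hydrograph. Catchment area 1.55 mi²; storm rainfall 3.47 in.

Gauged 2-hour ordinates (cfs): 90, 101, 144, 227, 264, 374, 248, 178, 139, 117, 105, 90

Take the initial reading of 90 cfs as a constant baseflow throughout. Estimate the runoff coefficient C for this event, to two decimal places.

ΣQ_DR = 997.0 cfs; V = ΣQ_DR·Δt = 7.178 × 10^6 ft³.
Runoff depth d = V / A = 1.993 in.
C = d / P = 1.993 / 3.47 = 0.57.

C ≈ 0.57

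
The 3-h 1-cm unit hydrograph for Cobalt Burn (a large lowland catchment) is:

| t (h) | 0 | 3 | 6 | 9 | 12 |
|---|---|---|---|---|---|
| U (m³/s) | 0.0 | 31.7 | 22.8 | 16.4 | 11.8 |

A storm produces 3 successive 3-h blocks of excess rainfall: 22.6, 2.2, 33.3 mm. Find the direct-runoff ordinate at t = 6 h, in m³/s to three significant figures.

Q ≈ 58.5 m³/s

By discrete convolution, Q_j = Σ (P_i / 10 mm) · U_{j−i}.
At t = 6 h (j=2): Q = (22.6/10)·22.8 + (2.2/10)·31.7 + (33.3/10)·0.0 = 58.5 m³/s.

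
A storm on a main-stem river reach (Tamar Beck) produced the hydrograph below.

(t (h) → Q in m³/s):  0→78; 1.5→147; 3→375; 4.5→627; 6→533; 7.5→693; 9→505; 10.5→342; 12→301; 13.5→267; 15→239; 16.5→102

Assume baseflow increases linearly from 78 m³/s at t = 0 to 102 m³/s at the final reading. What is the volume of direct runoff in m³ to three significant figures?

Direct-runoff ordinates (Q − Q_b): 0.00, 66.82, 292.64, 542.45, 446.27, 604.09, 413.91, 248.73, 205.55, 169.36, 139.18, 0.00 m³/s.
ΣQ_DR = 3129 m³/s.
With Δt = 1.5 h = 5400 s, V = ΣQ_DR · Δt = 3129 × 5400 = 1.69 × 10^7 m³.

V ≈ 1.69 × 10^7 m³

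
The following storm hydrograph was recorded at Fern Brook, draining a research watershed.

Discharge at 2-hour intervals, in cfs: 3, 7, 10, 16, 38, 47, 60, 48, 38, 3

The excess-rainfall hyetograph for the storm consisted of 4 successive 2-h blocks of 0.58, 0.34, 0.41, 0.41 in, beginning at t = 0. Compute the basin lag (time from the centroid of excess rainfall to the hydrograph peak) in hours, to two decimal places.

t_L ≈ 8.25 h

Centroid of excess rainfall: t_c = Σ P_i·t̄_i / ΣP_i = 3.7471 h (block centres at 1, 3, 5, 7 h).
Hydrograph peak occurs at t = 12 h, so basin lag t_L = 12 − 3.7471 = 8.25 h.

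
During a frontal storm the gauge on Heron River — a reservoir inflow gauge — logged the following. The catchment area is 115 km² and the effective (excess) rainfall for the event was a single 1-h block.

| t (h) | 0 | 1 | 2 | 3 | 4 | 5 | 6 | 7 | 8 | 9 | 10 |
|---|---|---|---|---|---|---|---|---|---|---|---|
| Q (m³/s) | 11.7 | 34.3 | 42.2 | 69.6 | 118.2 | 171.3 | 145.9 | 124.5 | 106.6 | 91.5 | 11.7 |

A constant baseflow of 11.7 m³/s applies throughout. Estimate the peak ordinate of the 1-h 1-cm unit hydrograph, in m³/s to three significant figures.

Direct runoff: 0.0, 22.6, 30.5, 57.9, 106.5, 159.6, 134.2, 112.8, 94.9, 79.8, 0.0 m³/s; ΣQ_DR = 798.8 m³/s, peak = 159.6 m³/s.
Runoff depth d = ΣQ_DR·Δt / A = 798.8 × 3600 / (115 km²) = 25.01 mm.
The 1-cm UH is the DRH scaled by (10 mm)/d, so U_p = 159.6 × 10/25.01 = 63.8 m³/s.

U_p ≈ 63.8 m³/s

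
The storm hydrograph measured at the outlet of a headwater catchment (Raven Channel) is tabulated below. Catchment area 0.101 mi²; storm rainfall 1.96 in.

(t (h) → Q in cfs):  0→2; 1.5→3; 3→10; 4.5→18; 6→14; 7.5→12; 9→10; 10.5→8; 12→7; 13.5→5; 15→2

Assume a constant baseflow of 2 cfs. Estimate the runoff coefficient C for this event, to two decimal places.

C ≈ 0.81

ΣQ_DR = 69.00 cfs; V = ΣQ_DR·Δt = 3.726 × 10^5 ft³.
Runoff depth d = V / A = 1.588 in.
C = d / P = 1.588 / 1.96 = 0.81.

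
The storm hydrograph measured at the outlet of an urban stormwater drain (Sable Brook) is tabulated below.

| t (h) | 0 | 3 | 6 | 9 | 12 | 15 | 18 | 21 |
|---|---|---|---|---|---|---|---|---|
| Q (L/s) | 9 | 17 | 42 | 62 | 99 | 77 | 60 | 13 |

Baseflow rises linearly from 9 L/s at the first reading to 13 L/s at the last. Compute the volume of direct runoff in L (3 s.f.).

V ≈ 3.14 × 10^6 L

Direct-runoff ordinates (Q − Q_b): 0.00, 7.43, 31.86, 51.29, 87.71, 65.14, 47.57, 0.00 L/s.
ΣQ_DR = 291.0 L/s.
With Δt = 3 h = 10800 s, V = ΣQ_DR · Δt = 291.0 × 10800 = 3.14 × 10^6 L.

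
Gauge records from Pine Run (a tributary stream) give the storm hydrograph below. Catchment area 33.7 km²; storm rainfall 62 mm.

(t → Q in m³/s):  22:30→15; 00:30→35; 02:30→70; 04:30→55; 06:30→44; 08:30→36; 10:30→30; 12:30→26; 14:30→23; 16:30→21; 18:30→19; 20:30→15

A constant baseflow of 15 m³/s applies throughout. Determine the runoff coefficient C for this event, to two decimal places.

ΣQ_DR = 209.0 m³/s; V = ΣQ_DR·Δt = 1.505 × 10^6 m³.
Runoff depth d = V / A = 44.65 mm.
C = d / P = 44.65 / 62 = 0.72.

C ≈ 0.72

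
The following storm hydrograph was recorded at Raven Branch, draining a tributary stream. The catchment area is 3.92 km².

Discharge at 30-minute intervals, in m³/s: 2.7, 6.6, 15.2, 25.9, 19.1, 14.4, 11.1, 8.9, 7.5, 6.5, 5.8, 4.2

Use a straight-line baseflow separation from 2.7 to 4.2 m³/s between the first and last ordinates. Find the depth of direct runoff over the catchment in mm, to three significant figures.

d ≈ 39.7 mm

Direct runoff: 0.00, 3.76, 12.23, 22.79, 15.85, 11.02, 7.58, 5.25, 3.71, 2.57, 1.74, 0.00 m³/s; ΣQ_DR = 86.50 m³/s.
V = ΣQ_DR · Δt = 86.50 × 1800 s = 1.557 × 10^5 m³.
Over A = 3.92 km², depth = V / A = 39.7 mm.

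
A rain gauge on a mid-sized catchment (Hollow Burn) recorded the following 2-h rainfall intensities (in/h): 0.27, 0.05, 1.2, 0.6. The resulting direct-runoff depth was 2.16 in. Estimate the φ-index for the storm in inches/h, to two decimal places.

Only the 2 blocks with intensity above φ contribute runoff: 1.2, 0.6 in/h.
Σ(I−φ)·Δt = d  ⇒  (1.2+0.6 − 2φ)·2 = 2.16
φ = (1.800 − 2.16/2) / 2 = 0.36 in/h.

φ ≈ 0.36 in/h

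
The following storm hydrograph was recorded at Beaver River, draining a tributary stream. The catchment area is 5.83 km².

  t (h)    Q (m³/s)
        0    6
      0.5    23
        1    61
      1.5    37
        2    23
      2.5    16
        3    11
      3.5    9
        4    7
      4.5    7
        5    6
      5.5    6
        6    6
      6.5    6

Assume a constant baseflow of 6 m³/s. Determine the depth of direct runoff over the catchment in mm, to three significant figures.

d ≈ 43.2 mm

Direct runoff: 0.0, 17.0, 55.0, 31.0, 17.0, 10.0, 5.0, 3.0, 1.0, 1.0, 0.0, 0.0, 0.0, 0.0 m³/s; ΣQ_DR = 140.0 m³/s.
V = ΣQ_DR · Δt = 140.0 × 1800 s = 2.520 × 10^5 m³.
Over A = 5.83 km², depth = V / A = 43.2 mm.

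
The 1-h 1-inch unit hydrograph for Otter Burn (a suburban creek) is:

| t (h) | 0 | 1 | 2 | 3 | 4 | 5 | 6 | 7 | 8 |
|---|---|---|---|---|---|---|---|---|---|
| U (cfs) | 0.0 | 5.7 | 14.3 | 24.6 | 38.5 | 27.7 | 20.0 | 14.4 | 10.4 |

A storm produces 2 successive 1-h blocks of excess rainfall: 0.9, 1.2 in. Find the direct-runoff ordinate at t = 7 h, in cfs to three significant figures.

By discrete convolution, Q_j = Σ (P_i / 1 in) · U_{j−i}.
At t = 7 h (j=7): Q = (0.9/1)·14.4 + (1.2/1)·20.0 = 37.0 cfs.

Q ≈ 37.0 cfs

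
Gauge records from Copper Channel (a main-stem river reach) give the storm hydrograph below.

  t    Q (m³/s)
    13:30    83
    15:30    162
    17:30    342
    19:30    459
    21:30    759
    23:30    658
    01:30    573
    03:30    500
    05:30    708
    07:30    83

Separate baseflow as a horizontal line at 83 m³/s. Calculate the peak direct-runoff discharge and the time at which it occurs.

Subtracting baseflow gives direct-runoff ordinates: 0.0, 79.0, 259.0, 376.0, 676.0, 575.0, 490.0, 417.0, 625.0, 0.0 m³/s.
The maximum is 676.0 m³/s, occurring at the reading for t = 21:30.

Q_p = 676.0 m³/s at t = 21:30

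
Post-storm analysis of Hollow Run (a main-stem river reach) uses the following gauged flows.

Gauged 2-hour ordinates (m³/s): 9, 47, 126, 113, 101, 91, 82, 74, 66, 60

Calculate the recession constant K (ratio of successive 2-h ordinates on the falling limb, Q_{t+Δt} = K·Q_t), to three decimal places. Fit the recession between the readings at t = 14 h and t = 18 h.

K ≈ 0.900

Using the recession-limb readings at t = 14 h and t = 18 h: Q falls from 74 to 60 m³/s over 2 intervals.
K = (Q₂/Q₁)^(1/2) = (60/74)^(1/2) = 0.900.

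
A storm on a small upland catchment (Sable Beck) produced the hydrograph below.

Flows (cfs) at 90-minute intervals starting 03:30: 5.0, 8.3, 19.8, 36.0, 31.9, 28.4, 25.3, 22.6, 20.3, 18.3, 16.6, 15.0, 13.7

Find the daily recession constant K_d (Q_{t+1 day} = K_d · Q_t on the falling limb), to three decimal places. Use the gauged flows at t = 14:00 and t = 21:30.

Between t = 14:00 and t = 21:30 the flow falls from 22.6 to 13.7 cfs over 5×1.5 h = 7.5 h.
Per-interval ratio K = (13.7/22.6)^(1/5) = 0.9047; K_d = K^(24/1.5) = 0.202.

K_d ≈ 0.202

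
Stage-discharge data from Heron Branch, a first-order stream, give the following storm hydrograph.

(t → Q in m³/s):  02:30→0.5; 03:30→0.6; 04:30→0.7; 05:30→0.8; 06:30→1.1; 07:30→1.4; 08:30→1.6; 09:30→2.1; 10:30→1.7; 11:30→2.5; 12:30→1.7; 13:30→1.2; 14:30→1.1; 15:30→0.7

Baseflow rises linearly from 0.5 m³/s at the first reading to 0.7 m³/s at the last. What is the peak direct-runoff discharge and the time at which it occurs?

Subtracting baseflow gives direct-runoff ordinates: 0.00, 0.08, 0.17, 0.25, 0.54, 0.82, 1.01, 1.49, 1.08, 1.86, 1.05, 0.53, 0.42, 0.00 m³/s.
The maximum is 1.86 m³/s, occurring at the reading for t = 11:30.

Q_p = 1.86 m³/s at t = 11:30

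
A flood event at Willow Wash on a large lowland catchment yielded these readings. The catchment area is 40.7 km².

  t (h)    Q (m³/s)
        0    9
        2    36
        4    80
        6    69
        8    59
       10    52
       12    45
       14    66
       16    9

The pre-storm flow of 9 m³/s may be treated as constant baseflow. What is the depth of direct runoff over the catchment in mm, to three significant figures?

Direct runoff: 0.0, 27.0, 71.0, 60.0, 50.0, 43.0, 36.0, 57.0, 0.0 m³/s; ΣQ_DR = 344.0 m³/s.
V = ΣQ_DR · Δt = 344.0 × 7200 s = 2.477 × 10^6 m³.
Over A = 40.7 km², depth = V / A = 60.9 mm.

d ≈ 60.9 mm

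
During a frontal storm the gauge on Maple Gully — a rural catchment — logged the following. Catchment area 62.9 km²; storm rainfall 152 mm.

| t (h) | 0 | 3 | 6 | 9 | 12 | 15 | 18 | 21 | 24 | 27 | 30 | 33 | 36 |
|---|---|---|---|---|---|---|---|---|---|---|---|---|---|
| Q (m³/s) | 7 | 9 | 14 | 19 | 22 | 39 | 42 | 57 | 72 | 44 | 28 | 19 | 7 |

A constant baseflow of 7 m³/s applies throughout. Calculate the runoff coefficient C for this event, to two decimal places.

C ≈ 0.33

ΣQ_DR = 288.0 m³/s; V = ΣQ_DR·Δt = 3.110 × 10^6 m³.
Runoff depth d = V / A = 49.45 mm.
C = d / P = 49.45 / 152 = 0.33.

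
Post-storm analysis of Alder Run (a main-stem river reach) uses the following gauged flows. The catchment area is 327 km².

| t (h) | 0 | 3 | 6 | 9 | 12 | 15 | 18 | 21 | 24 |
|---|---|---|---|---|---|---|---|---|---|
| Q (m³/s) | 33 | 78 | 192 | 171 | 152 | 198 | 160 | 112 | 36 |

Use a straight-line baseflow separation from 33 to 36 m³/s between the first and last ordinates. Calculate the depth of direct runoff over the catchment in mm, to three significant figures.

d ≈ 27.1 mm

Direct runoff: 0.00, 44.62, 158.25, 136.88, 117.50, 163.12, 124.75, 76.38, 0.00 m³/s; ΣQ_DR = 821.5 m³/s.
V = ΣQ_DR · Δt = 821.5 × 10800 s = 8.872 × 10^6 m³.
Over A = 327 km², depth = V / A = 27.1 mm.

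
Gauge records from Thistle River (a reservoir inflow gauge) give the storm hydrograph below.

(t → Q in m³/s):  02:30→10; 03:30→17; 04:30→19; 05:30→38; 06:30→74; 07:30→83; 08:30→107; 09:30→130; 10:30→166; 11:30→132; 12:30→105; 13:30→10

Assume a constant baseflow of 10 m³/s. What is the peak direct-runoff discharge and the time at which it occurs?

Q_p = 156.0 m³/s at t = 10:30

Subtracting baseflow gives direct-runoff ordinates: 0.0, 7.0, 9.0, 28.0, 64.0, 73.0, 97.0, 120.0, 156.0, 122.0, 95.0, 0.0 m³/s.
The maximum is 156.0 m³/s, occurring at the reading for t = 10:30.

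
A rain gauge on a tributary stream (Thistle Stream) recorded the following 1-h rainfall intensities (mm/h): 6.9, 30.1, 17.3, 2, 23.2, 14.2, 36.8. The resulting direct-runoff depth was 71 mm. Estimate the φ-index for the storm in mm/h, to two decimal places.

Only the 5 blocks with intensity above φ contribute runoff: 30.1, 17.3, 23.2, 14.2, 36.8 mm/h.
Σ(I−φ)·Δt = d  ⇒  (30.1+17.3+23.2+14.2+36.8 − 5φ)·1 = 71
φ = (121.6 − 71/1) / 5 = 10.12 mm/h.

φ ≈ 10.12 mm/h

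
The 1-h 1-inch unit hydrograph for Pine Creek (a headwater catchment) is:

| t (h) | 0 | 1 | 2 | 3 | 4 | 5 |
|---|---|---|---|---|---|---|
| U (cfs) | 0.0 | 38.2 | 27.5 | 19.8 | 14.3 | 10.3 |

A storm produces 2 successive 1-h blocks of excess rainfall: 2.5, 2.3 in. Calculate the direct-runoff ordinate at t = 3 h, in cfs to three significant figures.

By discrete convolution, Q_j = Σ (P_i / 1 in) · U_{j−i}.
At t = 3 h (j=3): Q = (2.5/1)·19.8 + (2.3/1)·27.5 = 113 cfs.

Q ≈ 113 cfs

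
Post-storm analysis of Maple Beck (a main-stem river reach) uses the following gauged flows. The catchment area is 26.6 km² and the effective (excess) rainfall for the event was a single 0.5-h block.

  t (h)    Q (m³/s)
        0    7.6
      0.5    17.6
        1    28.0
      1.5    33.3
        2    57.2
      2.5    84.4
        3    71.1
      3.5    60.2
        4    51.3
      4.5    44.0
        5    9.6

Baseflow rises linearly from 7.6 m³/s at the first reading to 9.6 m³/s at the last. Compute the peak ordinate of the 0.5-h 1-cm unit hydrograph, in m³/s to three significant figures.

U_p ≈ 30.3 m³/s

Direct runoff: 0.00, 9.80, 20.00, 25.10, 48.80, 75.80, 62.30, 51.20, 42.10, 34.60, 0.00 m³/s; ΣQ_DR = 369.7 m³/s, peak = 75.80 m³/s.
Runoff depth d = ΣQ_DR·Δt / A = 369.7 × 1800 / (26.6 km²) = 25.02 mm.
The 1-cm UH is the DRH scaled by (10 mm)/d, so U_p = 75.80 × 10/25.02 = 30.3 m³/s.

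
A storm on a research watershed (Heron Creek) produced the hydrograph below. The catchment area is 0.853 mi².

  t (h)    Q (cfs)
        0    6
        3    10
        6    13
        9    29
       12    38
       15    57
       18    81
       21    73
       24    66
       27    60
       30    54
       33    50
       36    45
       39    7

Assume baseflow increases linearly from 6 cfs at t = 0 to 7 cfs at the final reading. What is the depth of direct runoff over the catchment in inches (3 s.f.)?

Direct runoff: 0.00, 3.92, 6.85, 22.77, 31.69, 50.62, 74.54, 66.46, 59.38, 53.31, 47.23, 43.15, 38.08, 0.00 cfs; ΣQ_DR = 498.0 cfs.
V = ΣQ_DR · Δt = 498.0 × 10800 s = 5.378 × 10^6 ft³.
Over A = 0.853 mi², depth = V / A = 2.71 in.

d ≈ 2.71 in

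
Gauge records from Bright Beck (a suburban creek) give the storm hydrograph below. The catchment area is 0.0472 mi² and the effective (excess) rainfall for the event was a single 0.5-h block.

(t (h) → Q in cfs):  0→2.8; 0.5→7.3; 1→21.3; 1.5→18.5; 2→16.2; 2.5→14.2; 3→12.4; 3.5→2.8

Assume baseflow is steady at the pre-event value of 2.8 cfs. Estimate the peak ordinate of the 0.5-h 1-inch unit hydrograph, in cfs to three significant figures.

U_p ≈ 15.4 cfs

Direct runoff: 0.0, 4.5, 18.5, 15.7, 13.4, 11.4, 9.6, 0.0 cfs; ΣQ_DR = 73.10 cfs, peak = 18.5 cfs.
Runoff depth d = ΣQ_DR·Δt / A = 73.10 × 1800 / (0.0472 mi²) = 1.200 in.
The 1-inch UH is the DRH scaled by (1 in)/d, so U_p = 18.5 × 1/1.200 = 15.4 cfs.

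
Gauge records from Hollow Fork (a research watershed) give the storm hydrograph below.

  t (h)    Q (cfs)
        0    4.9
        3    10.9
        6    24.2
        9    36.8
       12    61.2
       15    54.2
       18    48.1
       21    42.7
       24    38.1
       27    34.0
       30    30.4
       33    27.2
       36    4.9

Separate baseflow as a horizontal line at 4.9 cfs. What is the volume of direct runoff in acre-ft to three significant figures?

V ≈ 87.7 acre-ft

Direct-runoff ordinates (Q − Q_b): 0.0, 6.0, 19.3, 31.9, 56.3, 49.3, 43.2, 37.8, 33.2, 29.1, 25.5, 22.3, 0.0 cfs.
ΣQ_DR = 353.9 cfs.
With Δt = 3 h = 10800 s, V = ΣQ_DR · Δt = 353.9 × 10800 = 3.82 × 10^6 ft³ = 87.7 acre-ft.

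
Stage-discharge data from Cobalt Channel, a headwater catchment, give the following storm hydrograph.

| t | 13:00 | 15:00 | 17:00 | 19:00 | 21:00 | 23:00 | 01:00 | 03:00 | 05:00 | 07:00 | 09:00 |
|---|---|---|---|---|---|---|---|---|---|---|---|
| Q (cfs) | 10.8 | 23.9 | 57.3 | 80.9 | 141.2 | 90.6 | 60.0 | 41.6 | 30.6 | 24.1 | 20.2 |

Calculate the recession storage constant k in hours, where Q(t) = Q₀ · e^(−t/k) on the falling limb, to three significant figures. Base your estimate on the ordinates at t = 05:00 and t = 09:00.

On the falling limb, Q drops from 30.6 to 20.2 cfs between t = 05:00 and t = 09:00 (Δt = 4 h).
k = −Δt / ln(Q₂/Q₁) = −4 / ln(20.2/30.6) = 9.63 h.

k ≈ 9.63 h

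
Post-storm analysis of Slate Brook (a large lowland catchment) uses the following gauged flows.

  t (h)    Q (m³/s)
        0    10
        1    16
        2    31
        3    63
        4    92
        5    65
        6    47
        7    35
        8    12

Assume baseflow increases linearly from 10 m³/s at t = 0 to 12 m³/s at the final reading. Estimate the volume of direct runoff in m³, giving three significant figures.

V ≈ 9.79 × 10^5 m³

Direct-runoff ordinates (Q − Q_b): 0.00, 5.75, 20.50, 52.25, 81.00, 53.75, 35.50, 23.25, 0.00 m³/s.
ΣQ_DR = 272.0 m³/s.
With Δt = 1 h = 3600 s, V = ΣQ_DR · Δt = 272.0 × 3600 = 9.79 × 10^5 m³.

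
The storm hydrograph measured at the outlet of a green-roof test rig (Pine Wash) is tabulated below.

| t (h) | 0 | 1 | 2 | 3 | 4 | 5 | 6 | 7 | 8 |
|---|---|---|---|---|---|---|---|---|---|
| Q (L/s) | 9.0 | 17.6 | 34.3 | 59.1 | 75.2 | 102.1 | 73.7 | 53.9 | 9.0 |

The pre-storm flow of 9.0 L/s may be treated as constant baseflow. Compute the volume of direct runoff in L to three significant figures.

V ≈ 1.27 × 10^6 L

Direct-runoff ordinates (Q − Q_b): 0.0, 8.6, 25.3, 50.1, 66.2, 93.1, 64.7, 44.9, 0.0 L/s.
ΣQ_DR = 352.9 L/s.
With Δt = 1 h = 3600 s, V = ΣQ_DR · Δt = 352.9 × 3600 = 1.27 × 10^6 L.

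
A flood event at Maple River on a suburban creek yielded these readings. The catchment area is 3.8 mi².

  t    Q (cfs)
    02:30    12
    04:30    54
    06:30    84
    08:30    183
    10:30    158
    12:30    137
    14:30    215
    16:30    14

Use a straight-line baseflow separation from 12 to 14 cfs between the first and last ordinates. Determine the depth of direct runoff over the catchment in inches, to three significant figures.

d ≈ 0.614 in

Direct runoff: 0.00, 41.71, 71.43, 170.14, 144.86, 123.57, 201.29, 0.00 cfs; ΣQ_DR = 753.0 cfs.
V = ΣQ_DR · Δt = 753.0 × 7200 s = 5.422 × 10^6 ft³.
Over A = 3.8 mi², depth = V / A = 0.614 in.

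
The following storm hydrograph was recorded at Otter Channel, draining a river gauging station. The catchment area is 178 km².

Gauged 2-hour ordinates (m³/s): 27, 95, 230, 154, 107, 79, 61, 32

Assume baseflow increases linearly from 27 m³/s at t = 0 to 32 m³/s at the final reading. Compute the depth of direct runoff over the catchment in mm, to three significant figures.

Direct runoff: 0.00, 67.29, 201.57, 124.86, 77.14, 48.43, 29.71, 0.00 m³/s; ΣQ_DR = 549.0 m³/s.
V = ΣQ_DR · Δt = 549.0 × 7200 s = 3.953 × 10^6 m³.
Over A = 178 km², depth = V / A = 22.2 mm.

d ≈ 22.2 mm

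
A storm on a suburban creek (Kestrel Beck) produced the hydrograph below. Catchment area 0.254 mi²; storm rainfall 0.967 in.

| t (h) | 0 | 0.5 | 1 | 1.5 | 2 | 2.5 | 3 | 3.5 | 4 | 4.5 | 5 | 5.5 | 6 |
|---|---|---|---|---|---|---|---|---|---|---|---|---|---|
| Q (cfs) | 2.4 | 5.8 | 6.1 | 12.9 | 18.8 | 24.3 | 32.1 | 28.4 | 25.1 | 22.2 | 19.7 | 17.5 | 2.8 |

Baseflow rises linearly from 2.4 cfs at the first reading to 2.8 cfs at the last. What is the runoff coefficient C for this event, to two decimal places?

ΣQ_DR = 184.3 cfs; V = ΣQ_DR·Δt = 3.317 × 10^5 ft³.
Runoff depth d = V / A = 0.5622 in.
C = d / P = 0.5622 / 0.967 = 0.58.

C ≈ 0.58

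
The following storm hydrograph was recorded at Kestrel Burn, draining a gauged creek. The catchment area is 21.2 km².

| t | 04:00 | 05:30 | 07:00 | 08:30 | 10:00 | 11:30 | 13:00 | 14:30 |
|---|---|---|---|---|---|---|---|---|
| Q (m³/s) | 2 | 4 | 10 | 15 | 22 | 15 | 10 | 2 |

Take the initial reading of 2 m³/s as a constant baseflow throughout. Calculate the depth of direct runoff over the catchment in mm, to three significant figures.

Direct runoff: 0.0, 2.0, 8.0, 13.0, 20.0, 13.0, 8.0, 0.0 m³/s; ΣQ_DR = 64.00 m³/s.
V = ΣQ_DR · Δt = 64.00 × 5400 s = 3.456 × 10^5 m³.
Over A = 21.2 km², depth = V / A = 16.3 mm.

d ≈ 16.3 mm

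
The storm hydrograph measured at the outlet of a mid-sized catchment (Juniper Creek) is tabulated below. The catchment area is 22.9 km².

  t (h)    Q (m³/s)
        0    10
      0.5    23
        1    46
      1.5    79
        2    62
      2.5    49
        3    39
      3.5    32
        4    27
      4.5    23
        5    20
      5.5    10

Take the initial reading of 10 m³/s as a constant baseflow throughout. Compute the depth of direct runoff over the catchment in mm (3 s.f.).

Direct runoff: 0.0, 13.0, 36.0, 69.0, 52.0, 39.0, 29.0, 22.0, 17.0, 13.0, 10.0, 0.0 m³/s; ΣQ_DR = 300.0 m³/s.
V = ΣQ_DR · Δt = 300.0 × 1800 s = 5.400 × 10^5 m³.
Over A = 22.9 km², depth = V / A = 23.6 mm.

d ≈ 23.6 mm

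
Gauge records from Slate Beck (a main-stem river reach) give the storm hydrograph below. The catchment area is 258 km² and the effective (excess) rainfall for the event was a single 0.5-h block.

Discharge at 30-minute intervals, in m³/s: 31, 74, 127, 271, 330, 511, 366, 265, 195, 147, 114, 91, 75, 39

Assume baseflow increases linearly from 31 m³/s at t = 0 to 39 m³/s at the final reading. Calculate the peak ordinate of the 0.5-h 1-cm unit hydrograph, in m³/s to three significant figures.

Direct runoff: 0.00, 42.38, 94.77, 238.15, 296.54, 476.92, 331.31, 229.69, 159.08, 110.46, 76.85, 53.23, 36.62, 0.00 m³/s; ΣQ_DR = 2146 m³/s, peak = 476.92 m³/s.
Runoff depth d = ΣQ_DR·Δt / A = 2146 × 1800 / (258 km²) = 14.97 mm.
The 1-cm UH is the DRH scaled by (10 mm)/d, so U_p = 476.92 × 10/14.97 = 319 m³/s.

U_p ≈ 319 m³/s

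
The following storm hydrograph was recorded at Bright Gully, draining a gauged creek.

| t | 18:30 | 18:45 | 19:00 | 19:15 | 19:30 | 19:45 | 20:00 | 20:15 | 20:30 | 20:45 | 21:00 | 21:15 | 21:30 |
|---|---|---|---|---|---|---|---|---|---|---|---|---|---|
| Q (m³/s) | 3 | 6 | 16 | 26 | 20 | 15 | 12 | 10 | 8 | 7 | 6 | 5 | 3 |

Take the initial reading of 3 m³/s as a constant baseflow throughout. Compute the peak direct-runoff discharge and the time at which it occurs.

Q_p = 23.0 m³/s at t = 19:15

Subtracting baseflow gives direct-runoff ordinates: 0.0, 3.0, 13.0, 23.0, 17.0, 12.0, 9.0, 7.0, 5.0, 4.0, 3.0, 2.0, 0.0 m³/s.
The maximum is 23.0 m³/s, occurring at the reading for t = 19:15.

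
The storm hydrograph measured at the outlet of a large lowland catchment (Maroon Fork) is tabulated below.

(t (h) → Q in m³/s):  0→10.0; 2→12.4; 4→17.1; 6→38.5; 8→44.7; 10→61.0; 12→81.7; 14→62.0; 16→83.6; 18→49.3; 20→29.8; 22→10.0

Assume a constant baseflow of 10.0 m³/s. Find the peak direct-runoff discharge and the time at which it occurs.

Q_p = 73.6 m³/s at t = 16 h

Subtracting baseflow gives direct-runoff ordinates: 0.0, 2.4, 7.1, 28.5, 34.7, 51.0, 71.7, 52.0, 73.6, 39.3, 19.8, 0.0 m³/s.
The maximum is 73.6 m³/s, occurring at the reading for t = 16 h.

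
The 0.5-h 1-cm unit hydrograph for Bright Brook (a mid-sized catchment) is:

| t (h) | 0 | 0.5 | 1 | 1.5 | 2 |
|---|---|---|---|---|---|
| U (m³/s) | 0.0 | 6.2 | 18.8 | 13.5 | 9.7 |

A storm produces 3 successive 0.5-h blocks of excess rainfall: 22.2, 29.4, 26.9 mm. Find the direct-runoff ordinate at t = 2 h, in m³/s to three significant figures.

Q ≈ 112 m³/s

By discrete convolution, Q_j = Σ (P_i / 10 mm) · U_{j−i}.
At t = 2 h (j=4): Q = (22.2/10)·9.7 + (29.4/10)·13.5 + (26.9/10)·18.8 = 112 m³/s.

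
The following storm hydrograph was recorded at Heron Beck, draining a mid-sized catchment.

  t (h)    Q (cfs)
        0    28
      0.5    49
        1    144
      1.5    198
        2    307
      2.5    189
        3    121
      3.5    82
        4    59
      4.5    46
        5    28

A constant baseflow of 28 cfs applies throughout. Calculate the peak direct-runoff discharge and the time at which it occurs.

Q_p = 279.0 cfs at t = 2 h

Subtracting baseflow gives direct-runoff ordinates: 0.0, 21.0, 116.0, 170.0, 279.0, 161.0, 93.0, 54.0, 31.0, 18.0, 0.0 cfs.
The maximum is 279.0 cfs, occurring at the reading for t = 2 h.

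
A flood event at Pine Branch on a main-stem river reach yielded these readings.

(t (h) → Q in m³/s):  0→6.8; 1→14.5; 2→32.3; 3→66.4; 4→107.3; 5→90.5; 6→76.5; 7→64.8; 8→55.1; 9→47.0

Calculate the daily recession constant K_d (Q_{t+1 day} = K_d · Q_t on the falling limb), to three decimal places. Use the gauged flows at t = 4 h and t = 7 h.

K_d ≈ 0.018

Between t = 4 h and t = 7 h the flow falls from 107.3 to 64.8 m³/s over 3×1 h = 3 h.
Per-interval ratio K = (64.8/107.3)^(1/3) = 0.8453; K_d = K^(24/1) = 0.018.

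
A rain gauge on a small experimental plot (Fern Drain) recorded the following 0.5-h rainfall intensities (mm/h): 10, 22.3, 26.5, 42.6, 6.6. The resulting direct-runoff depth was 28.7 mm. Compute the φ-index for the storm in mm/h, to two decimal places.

Only the 3 blocks with intensity above φ contribute runoff: 22.3, 26.5, 42.6 mm/h.
Σ(I−φ)·Δt = d  ⇒  (22.3+26.5+42.6 − 3φ)·0.5 = 28.7
φ = (91.40 − 28.7/0.5) / 3 = 11.33 mm/h.

φ ≈ 11.33 mm/h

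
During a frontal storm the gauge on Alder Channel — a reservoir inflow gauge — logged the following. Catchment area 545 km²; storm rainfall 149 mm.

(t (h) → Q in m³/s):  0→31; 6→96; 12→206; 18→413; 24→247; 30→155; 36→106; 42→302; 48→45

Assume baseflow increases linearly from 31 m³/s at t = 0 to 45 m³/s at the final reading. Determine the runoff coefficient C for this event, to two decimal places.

C ≈ 0.33

ΣQ_DR = 1259 m³/s; V = ΣQ_DR·Δt = 2.719 × 10^7 m³.
Runoff depth d = V / A = 49.90 mm.
C = d / P = 49.90 / 149 = 0.33.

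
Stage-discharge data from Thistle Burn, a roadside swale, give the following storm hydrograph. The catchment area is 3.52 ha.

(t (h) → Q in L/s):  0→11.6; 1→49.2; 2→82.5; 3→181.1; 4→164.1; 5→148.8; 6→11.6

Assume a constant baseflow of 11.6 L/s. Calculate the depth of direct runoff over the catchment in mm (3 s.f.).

d ≈ 58.1 mm

Direct runoff: 0.0, 37.6, 70.9, 169.5, 152.5, 137.2, 0.0 L/s; ΣQ_DR = 567.7 L/s.
V = ΣQ_DR · Δt = 567.7 × 3600 s = 2.044 × 10^6 L.
Over A = 3.52 ha, depth = V / A = 58.1 mm.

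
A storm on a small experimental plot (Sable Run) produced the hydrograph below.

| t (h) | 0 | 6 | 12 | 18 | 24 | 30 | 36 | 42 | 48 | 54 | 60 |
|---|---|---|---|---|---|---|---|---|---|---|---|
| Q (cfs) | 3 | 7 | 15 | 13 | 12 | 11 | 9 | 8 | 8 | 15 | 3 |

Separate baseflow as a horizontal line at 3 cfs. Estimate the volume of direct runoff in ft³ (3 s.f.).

Direct-runoff ordinates (Q − Q_b): 0.0, 4.0, 12.0, 10.0, 9.0, 8.0, 6.0, 5.0, 5.0, 12.0, 0.0 cfs.
ΣQ_DR = 71.00 cfs.
With Δt = 6 h = 21600 s, V = ΣQ_DR · Δt = 71.00 × 21600 = 1.53 × 10^6 ft³.

V ≈ 1.53 × 10^6 ft³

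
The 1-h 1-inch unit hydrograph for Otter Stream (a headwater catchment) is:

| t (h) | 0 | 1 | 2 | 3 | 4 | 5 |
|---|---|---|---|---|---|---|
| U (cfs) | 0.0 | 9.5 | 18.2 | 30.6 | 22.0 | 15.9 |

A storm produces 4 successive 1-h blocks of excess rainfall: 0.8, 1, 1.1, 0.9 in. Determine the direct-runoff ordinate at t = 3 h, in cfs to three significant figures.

Q ≈ 53.1 cfs

By discrete convolution, Q_j = Σ (P_i / 1 in) · U_{j−i}.
At t = 3 h (j=3): Q = (0.8/1)·30.6 + (1/1)·18.2 + (1.1/1)·9.5 + (0.9/1)·0.0 = 53.1 cfs.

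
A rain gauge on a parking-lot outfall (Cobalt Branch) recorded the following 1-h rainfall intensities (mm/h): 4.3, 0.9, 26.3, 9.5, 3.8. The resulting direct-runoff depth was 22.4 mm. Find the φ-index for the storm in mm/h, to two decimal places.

φ ≈ 6.70 mm/h

Only the 2 blocks with intensity above φ contribute runoff: 26.3, 9.5 mm/h.
Σ(I−φ)·Δt = d  ⇒  (26.3+9.5 − 2φ)·1 = 22.4
φ = (35.80 − 22.4/1) / 2 = 6.70 mm/h.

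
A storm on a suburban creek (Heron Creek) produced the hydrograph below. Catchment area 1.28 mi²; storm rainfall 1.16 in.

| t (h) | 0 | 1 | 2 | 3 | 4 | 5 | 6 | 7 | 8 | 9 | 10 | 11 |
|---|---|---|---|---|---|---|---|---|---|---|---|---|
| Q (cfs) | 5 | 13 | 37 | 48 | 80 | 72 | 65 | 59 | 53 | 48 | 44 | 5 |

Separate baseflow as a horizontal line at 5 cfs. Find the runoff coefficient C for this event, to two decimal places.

C ≈ 0.49

ΣQ_DR = 469.0 cfs; V = ΣQ_DR·Δt = 1.688 × 10^6 ft³.
Runoff depth d = V / A = 0.5678 in.
C = d / P = 0.5678 / 1.16 = 0.49.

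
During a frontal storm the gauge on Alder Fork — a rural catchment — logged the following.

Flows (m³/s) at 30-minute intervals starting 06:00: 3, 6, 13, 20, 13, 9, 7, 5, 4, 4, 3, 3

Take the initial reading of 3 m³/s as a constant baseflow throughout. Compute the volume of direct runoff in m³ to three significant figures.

Direct-runoff ordinates (Q − Q_b): 0.0, 3.0, 10.0, 17.0, 10.0, 6.0, 4.0, 2.0, 1.0, 1.0, 0.0, 0.0 m³/s.
ΣQ_DR = 54.00 m³/s.
With Δt = 0.5 h = 1800 s, V = ΣQ_DR · Δt = 54.00 × 1800 = 97200 m³.

V ≈ 97200 m³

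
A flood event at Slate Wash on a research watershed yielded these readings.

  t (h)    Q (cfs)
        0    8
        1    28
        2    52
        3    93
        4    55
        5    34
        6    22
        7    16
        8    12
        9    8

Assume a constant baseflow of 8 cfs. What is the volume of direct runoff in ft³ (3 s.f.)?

Direct-runoff ordinates (Q − Q_b): 0.0, 20.0, 44.0, 85.0, 47.0, 26.0, 14.0, 8.0, 4.0, 0.0 cfs.
ΣQ_DR = 248.0 cfs.
With Δt = 1 h = 3600 s, V = ΣQ_DR · Δt = 248.0 × 3600 = 8.93 × 10^5 ft³.

V ≈ 8.93 × 10^5 ft³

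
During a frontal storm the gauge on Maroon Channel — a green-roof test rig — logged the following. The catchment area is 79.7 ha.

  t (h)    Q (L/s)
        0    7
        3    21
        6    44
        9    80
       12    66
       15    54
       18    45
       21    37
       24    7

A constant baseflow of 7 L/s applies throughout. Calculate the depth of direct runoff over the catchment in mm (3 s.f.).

Direct runoff: 0.0, 14.0, 37.0, 73.0, 59.0, 47.0, 38.0, 30.0, 0.0 L/s; ΣQ_DR = 298.0 L/s.
V = ΣQ_DR · Δt = 298.0 × 10800 s = 3.218 × 10^6 L.
Over A = 79.7 ha, depth = V / A = 4.04 mm.

d ≈ 4.04 mm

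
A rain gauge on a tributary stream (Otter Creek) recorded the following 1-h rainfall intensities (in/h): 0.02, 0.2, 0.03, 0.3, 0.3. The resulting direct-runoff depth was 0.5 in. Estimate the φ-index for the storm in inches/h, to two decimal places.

Only the 3 blocks with intensity above φ contribute runoff: 0.2, 0.3, 0.3 in/h.
Σ(I−φ)·Δt = d  ⇒  (0.2+0.3+0.3 − 3φ)·1 = 0.5
φ = (0.8000 − 0.5/1) / 3 = 0.10 in/h.

φ ≈ 0.10 in/h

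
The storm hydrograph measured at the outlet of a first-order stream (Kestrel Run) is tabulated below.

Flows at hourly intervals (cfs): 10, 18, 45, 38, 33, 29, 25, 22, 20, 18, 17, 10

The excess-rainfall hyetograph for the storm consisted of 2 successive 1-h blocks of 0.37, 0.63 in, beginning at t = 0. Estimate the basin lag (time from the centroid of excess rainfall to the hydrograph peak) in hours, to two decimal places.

Centroid of excess rainfall: t_c = Σ P_i·t̄_i / ΣP_i = 1.1300 h (block centres at 0.5, 1.5 h).
Hydrograph peak occurs at t = 2 h, so basin lag t_L = 2 − 1.1300 = 0.87 h.

t_L ≈ 0.87 h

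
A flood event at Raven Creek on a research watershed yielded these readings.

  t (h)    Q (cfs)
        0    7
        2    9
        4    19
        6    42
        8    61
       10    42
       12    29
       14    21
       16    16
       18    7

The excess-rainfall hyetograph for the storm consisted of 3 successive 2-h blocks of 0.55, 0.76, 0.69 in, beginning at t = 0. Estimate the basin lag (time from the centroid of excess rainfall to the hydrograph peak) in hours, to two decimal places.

t_L ≈ 4.86 h

Centroid of excess rainfall: t_c = Σ P_i·t̄_i / ΣP_i = 3.1400 h (block centres at 1, 3, 5 h).
Hydrograph peak occurs at t = 8 h, so basin lag t_L = 8 − 3.1400 = 4.86 h.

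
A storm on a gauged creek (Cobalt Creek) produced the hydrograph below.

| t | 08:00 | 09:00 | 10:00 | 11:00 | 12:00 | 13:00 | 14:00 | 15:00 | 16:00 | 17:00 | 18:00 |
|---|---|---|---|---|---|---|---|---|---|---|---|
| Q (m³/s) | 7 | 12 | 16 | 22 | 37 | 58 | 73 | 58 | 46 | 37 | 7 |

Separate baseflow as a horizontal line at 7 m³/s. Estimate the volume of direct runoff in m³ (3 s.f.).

Direct-runoff ordinates (Q − Q_b): 0.0, 5.0, 9.0, 15.0, 30.0, 51.0, 66.0, 51.0, 39.0, 30.0, 0.0 m³/s.
ΣQ_DR = 296.0 m³/s.
With Δt = 1 h = 3600 s, V = ΣQ_DR · Δt = 296.0 × 3600 = 1.07 × 10^6 m³.

V ≈ 1.07 × 10^6 m³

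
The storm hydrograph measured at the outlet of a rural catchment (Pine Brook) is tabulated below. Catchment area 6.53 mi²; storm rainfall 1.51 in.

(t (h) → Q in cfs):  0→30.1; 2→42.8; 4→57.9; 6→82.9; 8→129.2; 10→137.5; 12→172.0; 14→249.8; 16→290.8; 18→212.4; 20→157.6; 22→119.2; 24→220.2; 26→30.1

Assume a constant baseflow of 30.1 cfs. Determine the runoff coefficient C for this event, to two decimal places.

C ≈ 0.47

ΣQ_DR = 1511 cfs; V = ΣQ_DR·Δt = 1.088 × 10^7 ft³.
Runoff depth d = V / A = 0.7172 in.
C = d / P = 0.7172 / 1.51 = 0.47.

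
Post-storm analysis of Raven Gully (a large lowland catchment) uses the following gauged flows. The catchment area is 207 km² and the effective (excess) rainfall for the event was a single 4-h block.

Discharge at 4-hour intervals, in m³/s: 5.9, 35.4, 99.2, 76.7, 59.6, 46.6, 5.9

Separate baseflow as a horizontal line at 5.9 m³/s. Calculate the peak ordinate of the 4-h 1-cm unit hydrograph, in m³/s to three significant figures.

U_p ≈ 46.6 m³/s

Direct runoff: 0.0, 29.5, 93.3, 70.8, 53.7, 40.7, 0.0 m³/s; ΣQ_DR = 288.0 m³/s, peak = 93.3 m³/s.
Runoff depth d = ΣQ_DR·Δt / A = 288.0 × 14400 / (207 km²) = 20.03 mm.
The 1-cm UH is the DRH scaled by (10 mm)/d, so U_p = 93.3 × 10/20.03 = 46.6 m³/s.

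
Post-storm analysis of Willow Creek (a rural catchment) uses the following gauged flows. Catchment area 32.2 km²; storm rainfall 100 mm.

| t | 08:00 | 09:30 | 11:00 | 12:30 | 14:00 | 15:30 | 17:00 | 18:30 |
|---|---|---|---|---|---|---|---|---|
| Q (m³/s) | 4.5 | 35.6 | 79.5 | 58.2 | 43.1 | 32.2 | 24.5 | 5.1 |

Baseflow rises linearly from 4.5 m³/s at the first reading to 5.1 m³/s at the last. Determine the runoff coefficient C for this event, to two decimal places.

ΣQ_DR = 244.3 m³/s; V = ΣQ_DR·Δt = 1.319 × 10^6 m³.
Runoff depth d = V / A = 40.97 mm.
C = d / P = 40.97 / 100 = 0.41.

C ≈ 0.41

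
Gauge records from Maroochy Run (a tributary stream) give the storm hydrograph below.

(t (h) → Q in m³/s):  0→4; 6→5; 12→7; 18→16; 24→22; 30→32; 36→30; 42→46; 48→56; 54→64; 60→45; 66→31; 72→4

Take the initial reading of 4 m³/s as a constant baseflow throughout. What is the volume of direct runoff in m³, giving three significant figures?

V ≈ 6.70 × 10^6 m³

Direct-runoff ordinates (Q − Q_b): 0.0, 1.0, 3.0, 12.0, 18.0, 28.0, 26.0, 42.0, 52.0, 60.0, 41.0, 27.0, 0.0 m³/s.
ΣQ_DR = 310.0 m³/s.
With Δt = 6 h = 21600 s, V = ΣQ_DR · Δt = 310.0 × 21600 = 6.70 × 10^6 m³.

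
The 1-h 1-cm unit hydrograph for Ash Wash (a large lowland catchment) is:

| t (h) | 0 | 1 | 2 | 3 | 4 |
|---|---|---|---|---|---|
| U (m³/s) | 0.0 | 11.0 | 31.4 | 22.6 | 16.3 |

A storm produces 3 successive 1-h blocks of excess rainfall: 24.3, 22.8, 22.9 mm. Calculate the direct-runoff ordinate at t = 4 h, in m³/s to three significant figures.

Q ≈ 163 m³/s

By discrete convolution, Q_j = Σ (P_i / 10 mm) · U_{j−i}.
At t = 4 h (j=4): Q = (24.3/10)·16.3 + (22.8/10)·22.6 + (22.9/10)·31.4 = 163 m³/s.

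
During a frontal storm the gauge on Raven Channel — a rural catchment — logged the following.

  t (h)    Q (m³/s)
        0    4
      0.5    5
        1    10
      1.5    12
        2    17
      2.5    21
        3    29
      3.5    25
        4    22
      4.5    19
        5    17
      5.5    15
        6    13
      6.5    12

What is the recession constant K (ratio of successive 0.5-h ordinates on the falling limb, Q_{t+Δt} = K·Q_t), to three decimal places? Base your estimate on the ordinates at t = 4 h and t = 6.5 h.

Using the recession-limb readings at t = 4 h and t = 6.5 h: Q falls from 22 to 12 m³/s over 5 intervals.
K = (Q₂/Q₁)^(1/5) = (12/22)^(1/5) = 0.886.

K ≈ 0.886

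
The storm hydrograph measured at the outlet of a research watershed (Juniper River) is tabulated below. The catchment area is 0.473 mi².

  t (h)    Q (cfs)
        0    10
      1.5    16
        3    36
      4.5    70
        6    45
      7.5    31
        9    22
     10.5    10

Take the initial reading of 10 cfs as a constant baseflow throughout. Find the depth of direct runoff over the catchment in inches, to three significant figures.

Direct runoff: 0.0, 6.0, 26.0, 60.0, 35.0, 21.0, 12.0, 0.0 cfs; ΣQ_DR = 160.0 cfs.
V = ΣQ_DR · Δt = 160.0 × 5400 s = 8.640 × 10^5 ft³.
Over A = 0.473 mi², depth = V / A = 0.786 in.

d ≈ 0.786 in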